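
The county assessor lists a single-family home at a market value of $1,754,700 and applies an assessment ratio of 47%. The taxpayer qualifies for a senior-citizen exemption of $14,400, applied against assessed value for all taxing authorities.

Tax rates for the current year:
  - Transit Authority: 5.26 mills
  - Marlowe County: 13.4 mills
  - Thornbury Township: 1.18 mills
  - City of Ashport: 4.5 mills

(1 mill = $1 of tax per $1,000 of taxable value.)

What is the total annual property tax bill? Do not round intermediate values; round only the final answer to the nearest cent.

$19,722.92

Assessed value = $1,754,700 × 0.47 = $824,709
Taxable value = $824,709 − $14,400 = $810,309
Transit Authority: $810,309 × 0.00526 = $4,262.22534
Marlowe County: $810,309 × 0.0134 = $10,858.1406
Thornbury Township: $810,309 × 0.00118 = $956.16462
City of Ashport: $810,309 × 0.0045 = $3,646.3905
Total = $4,262.22534 + $10,858.1406 + $956.16462 + $3,646.3905 = $19,722.92106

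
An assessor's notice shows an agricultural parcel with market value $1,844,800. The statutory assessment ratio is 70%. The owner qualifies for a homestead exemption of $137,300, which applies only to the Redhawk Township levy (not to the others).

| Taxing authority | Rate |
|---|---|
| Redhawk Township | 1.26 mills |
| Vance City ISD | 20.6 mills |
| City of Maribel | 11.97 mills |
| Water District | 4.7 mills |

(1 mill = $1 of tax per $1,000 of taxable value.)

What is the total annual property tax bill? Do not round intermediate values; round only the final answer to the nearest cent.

$49,583.10

Assessed value = $1,844,800 × 0.7 = $1,291,360
Redhawk Township: ($1,291,360 − $137,300) × 0.00126 = $1,154,060 × 0.00126 = $1,454.1156
Vance City ISD: $1,291,360 × 0.0206 = $26,602.016
City of Maribel: $1,291,360 × 0.01197 = $15,457.5792
Water District: $1,291,360 × 0.0047 = $6,069.392
Total = $49,583.1028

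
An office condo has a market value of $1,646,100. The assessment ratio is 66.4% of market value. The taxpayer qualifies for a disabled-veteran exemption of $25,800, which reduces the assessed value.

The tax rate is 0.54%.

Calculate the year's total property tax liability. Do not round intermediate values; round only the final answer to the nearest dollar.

$5,763

Assessed value = $1,646,100 × 0.664 = $1,093,010.4
Taxable value = $1,093,010.4 − $25,800 = $1,067,210.4
Tax = $1,067,210.4 × 0.0054 = $5,762.93616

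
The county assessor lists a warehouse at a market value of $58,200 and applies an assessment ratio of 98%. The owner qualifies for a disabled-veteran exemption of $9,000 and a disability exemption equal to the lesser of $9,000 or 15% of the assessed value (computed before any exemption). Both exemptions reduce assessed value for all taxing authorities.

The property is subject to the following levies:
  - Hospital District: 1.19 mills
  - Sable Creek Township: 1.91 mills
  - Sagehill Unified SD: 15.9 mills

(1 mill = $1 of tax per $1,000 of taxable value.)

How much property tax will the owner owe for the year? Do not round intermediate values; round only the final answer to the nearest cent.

$750.13

Assessed value = $58,200 × 0.98 = $57,036
Disability exemption = min($9,000, 15% × $57,036) = min($9,000, $8,555.4) = $8,555.4 (percentage binds)
Taxable value = $57,036 − $9,000 − $8,555.4 = $39,480.6
Hospital District: $39,480.6 × 0.00119 = $46.981914
Sable Creek Township: $39,480.6 × 0.00191 = $75.407946
Sagehill Unified SD: $39,480.6 × 0.0159 = $627.74154
Total = $750.1314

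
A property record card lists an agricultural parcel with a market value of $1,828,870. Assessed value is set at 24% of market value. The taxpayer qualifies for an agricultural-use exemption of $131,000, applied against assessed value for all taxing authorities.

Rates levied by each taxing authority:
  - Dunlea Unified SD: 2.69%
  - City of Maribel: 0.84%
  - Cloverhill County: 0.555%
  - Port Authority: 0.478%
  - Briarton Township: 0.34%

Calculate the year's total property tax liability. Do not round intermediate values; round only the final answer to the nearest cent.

Assessed value = $1,828,870 × 0.24 = $438,928.8
Taxable value = $438,928.8 − $131,000 = $307,928.8
Dunlea Unified SD: $307,928.8 × 0.0269 = $8,283.28472
City of Maribel: $307,928.8 × 0.0084 = $2,586.60192
Cloverhill County: $307,928.8 × 0.00555 = $1,709.00484
Port Authority: $307,928.8 × 0.00478 = $1,471.899664
Briarton Township: $307,928.8 × 0.0034 = $1,046.95792
Total = $8,283.28472 + $2,586.60192 + $1,709.00484 + $1,471.899664 + $1,046.95792 = $15,097.749064

$15,097.75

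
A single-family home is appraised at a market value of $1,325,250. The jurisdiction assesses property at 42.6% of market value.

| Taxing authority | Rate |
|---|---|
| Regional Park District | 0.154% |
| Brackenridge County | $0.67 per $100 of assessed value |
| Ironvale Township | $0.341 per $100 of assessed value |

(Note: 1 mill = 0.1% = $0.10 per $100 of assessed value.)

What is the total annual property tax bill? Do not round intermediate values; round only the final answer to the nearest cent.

Assessed value = $1,325,250 × 0.426 = $564,556.5
Regional Park District: $564,556.5 × 0.00154 = $869.41701
Brackenridge County: $564,556.5 × 0.0067 = $3,782.52855
Ironvale Township: $564,556.5 × 0.00341 = $1,925.137665
Total = $6,577.083225

$6,577.08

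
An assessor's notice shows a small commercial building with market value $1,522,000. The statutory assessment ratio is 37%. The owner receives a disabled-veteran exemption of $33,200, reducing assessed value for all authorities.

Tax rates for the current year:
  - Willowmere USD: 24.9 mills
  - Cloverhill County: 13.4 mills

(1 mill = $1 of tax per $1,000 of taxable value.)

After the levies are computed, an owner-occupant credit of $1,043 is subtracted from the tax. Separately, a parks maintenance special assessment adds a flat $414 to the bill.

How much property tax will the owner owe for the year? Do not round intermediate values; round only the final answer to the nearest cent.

$19,667.70

Assessed value = $1,522,000 × 0.37 = $563,140
Taxable value = $563,140 − $33,200 = $529,940
Willowmere USD: $529,940 × 0.0249 = $13,195.506
Cloverhill County: $529,940 × 0.0134 = $7,101.196
Levies subtotal = $20,296.702
After credit = $20,296.702 − $1,043 = $19,253.702
Total = $19,253.702 + $414 = $19,667.702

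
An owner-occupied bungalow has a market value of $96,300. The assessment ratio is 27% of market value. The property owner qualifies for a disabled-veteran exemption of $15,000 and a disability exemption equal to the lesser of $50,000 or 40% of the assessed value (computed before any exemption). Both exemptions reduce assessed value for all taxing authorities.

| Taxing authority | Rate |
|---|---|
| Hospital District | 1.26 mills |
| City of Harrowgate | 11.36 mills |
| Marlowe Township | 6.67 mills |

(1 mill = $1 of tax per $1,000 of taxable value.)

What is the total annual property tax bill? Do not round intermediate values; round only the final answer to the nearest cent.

$11.59

Assessed value = $96,300 × 0.27 = $26,001
Disability exemption = min($50,000, 40% × $26,001) = min($50,000, $10,400.4) = $10,400.4 (percentage binds)
Taxable value = $26,001 − $15,000 − $10,400.4 = $600.6
Hospital District: $600.6 × 0.00126 = $0.756756
City of Harrowgate: $600.6 × 0.01136 = $6.822816
Marlowe Township: $600.6 × 0.00667 = $4.006002
Total = $11.585574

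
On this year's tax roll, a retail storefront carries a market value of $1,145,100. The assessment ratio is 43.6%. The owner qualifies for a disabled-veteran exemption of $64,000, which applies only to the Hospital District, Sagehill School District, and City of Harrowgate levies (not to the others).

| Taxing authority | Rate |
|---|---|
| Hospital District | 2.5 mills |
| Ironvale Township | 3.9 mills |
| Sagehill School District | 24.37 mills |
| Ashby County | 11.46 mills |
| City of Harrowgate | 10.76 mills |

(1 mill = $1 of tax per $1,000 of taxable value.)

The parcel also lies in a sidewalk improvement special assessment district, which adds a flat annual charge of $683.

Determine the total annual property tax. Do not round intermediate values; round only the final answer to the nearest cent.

$24,730.66

Assessed value = $1,145,100 × 0.436 = $499,263.6
Hospital District: ($499,263.6 − $64,000) × 0.0025 = $435,263.6 × 0.0025 = $1,088.159
Ironvale Township: $499,263.6 × 0.0039 = $1,947.12804
Sagehill School District: ($499,263.6 − $64,000) × 0.02437 = $435,263.6 × 0.02437 = $10,607.373932
Ashby County: $499,263.6 × 0.01146 = $5,721.560856
City of Harrowgate: ($499,263.6 − $64,000) × 0.01076 = $435,263.6 × 0.01076 = $4,683.436336
Levies subtotal = $24,047.658164
Total = $24,047.658164 + $683 = $24,730.658164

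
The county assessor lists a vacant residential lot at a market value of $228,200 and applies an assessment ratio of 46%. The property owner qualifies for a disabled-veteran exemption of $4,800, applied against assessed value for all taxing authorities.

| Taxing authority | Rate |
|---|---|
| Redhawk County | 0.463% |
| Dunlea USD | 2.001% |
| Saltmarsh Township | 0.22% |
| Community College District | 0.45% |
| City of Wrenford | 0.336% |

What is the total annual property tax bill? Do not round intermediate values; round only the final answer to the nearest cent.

$3,475.97

Assessed value = $228,200 × 0.46 = $104,972
Taxable value = $104,972 − $4,800 = $100,172
Redhawk County: $100,172 × 0.00463 = $463.79636
Dunlea USD: $100,172 × 0.02001 = $2,004.44172
Saltmarsh Township: $100,172 × 0.0022 = $220.3784
Community College District: $100,172 × 0.0045 = $450.774
City of Wrenford: $100,172 × 0.00336 = $336.57792
Total = $463.79636 + $2,004.44172 + $220.3784 + $450.774 + $336.57792 = $3,475.9684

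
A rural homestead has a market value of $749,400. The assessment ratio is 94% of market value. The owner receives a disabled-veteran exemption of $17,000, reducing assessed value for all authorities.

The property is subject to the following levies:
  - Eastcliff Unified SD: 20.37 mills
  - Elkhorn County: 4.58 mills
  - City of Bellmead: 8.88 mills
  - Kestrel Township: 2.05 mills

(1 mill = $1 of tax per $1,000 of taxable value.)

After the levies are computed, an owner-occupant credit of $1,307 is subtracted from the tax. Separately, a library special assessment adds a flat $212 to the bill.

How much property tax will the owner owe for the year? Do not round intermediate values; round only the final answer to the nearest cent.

Assessed value = $749,400 × 0.94 = $704,436
Taxable value = $704,436 − $17,000 = $687,436
Eastcliff Unified SD: $687,436 × 0.02037 = $14,003.07132
Elkhorn County: $687,436 × 0.00458 = $3,148.45688
City of Bellmead: $687,436 × 0.00888 = $6,104.43168
Kestrel Township: $687,436 × 0.00205 = $1,409.2438
Levies subtotal = $24,665.20368
After credit = $24,665.20368 − $1,307 = $23,358.20368
Total = $23,358.20368 + $212 = $23,570.20368

$23,570.20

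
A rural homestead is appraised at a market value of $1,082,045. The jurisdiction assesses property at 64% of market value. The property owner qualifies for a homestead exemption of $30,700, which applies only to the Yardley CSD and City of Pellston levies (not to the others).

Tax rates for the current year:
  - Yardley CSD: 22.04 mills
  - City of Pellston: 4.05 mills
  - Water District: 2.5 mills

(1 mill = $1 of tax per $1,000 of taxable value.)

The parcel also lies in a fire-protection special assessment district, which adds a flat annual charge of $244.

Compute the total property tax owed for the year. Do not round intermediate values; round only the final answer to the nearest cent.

$19,241.86

Assessed value = $1,082,045 × 0.64 = $692,508.8
Yardley CSD: ($692,508.8 − $30,700) × 0.02204 = $661,808.8 × 0.02204 = $14,586.265952
City of Pellston: ($692,508.8 − $30,700) × 0.00405 = $661,808.8 × 0.00405 = $2,680.32564
Water District: $692,508.8 × 0.0025 = $1,731.272
Levies subtotal = $18,997.863592
Total = $18,997.863592 + $244 = $19,241.863592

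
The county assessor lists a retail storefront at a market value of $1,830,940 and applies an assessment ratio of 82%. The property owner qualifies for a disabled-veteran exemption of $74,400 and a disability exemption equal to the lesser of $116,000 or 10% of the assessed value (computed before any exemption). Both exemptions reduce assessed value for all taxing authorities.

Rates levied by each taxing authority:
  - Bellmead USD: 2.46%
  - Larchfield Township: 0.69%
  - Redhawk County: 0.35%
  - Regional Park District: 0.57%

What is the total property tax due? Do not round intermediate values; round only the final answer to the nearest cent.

Assessed value = $1,830,940 × 0.82 = $1,501,370.8
Disability exemption = min($116,000, 10% × $1,501,370.8) = min($116,000, $150,137.08) = $116,000 (dollar cap binds)
Taxable value = $1,501,370.8 − $74,400 − $116,000 = $1,310,970.8
Bellmead USD: $1,310,970.8 × 0.0246 = $32,249.88168
Larchfield Township: $1,310,970.8 × 0.0069 = $9,045.69852
Redhawk County: $1,310,970.8 × 0.0035 = $4,588.3978
Regional Park District: $1,310,970.8 × 0.0057 = $7,472.53356
Total = $53,356.51156

$53,356.51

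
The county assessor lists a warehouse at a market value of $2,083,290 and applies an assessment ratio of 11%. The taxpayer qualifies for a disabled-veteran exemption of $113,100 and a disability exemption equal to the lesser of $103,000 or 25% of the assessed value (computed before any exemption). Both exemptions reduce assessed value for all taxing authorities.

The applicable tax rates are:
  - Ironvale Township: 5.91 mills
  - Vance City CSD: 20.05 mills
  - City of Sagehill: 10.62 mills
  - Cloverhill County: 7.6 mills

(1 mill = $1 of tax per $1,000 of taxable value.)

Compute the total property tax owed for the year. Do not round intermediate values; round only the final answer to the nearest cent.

$2,596.52

Assessed value = $2,083,290 × 0.11 = $229,161.9
Disability exemption = min($103,000, 25% × $229,161.9) = min($103,000, $57,290.475) = $57,290.475 (percentage binds)
Taxable value = $229,161.9 − $113,100 − $57,290.475 = $58,771.425
Ironvale Township: $58,771.425 × 0.00591 = $347.33912175
Vance City CSD: $58,771.425 × 0.02005 = $1,178.36707125
City of Sagehill: $58,771.425 × 0.01062 = $624.1525335
Cloverhill County: $58,771.425 × 0.0076 = $446.66283
Total = $2,596.5215565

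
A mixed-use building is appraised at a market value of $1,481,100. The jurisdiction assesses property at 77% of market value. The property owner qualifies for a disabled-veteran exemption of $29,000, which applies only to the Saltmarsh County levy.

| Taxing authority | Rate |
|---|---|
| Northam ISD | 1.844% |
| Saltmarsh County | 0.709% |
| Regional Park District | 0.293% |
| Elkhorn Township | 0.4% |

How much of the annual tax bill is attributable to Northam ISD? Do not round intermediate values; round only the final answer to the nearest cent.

Assessed value = $1,481,100 × 0.77 = $1,140,447
Northam ISD taxable value = $1,140,447 (exemption does not apply)
Northam ISD levy = $1,140,447 × 0.01844 = $21,029.84268

$21,029.84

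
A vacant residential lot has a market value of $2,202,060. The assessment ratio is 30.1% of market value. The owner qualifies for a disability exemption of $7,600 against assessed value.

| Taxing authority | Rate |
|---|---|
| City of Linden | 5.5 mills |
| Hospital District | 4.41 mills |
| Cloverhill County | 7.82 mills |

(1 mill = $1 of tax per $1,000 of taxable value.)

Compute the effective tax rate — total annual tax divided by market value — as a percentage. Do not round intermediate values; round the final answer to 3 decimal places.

0.528%

Assessed value = $2,202,060 × 0.301 = $662,820.06
Taxable value = $662,820.06 − $7,600 = $655,220.06
City of Linden: $655,220.06 × 0.0055 = $3,603.71033
Hospital District: $655,220.06 × 0.00441 = $2,889.5204646
Cloverhill County: $655,220.06 × 0.00782 = $5,123.8208692
Total tax = $11,617.0516638
Effective rate = $11,617.0516638 ÷ $2,202,060 = 0.528% of market value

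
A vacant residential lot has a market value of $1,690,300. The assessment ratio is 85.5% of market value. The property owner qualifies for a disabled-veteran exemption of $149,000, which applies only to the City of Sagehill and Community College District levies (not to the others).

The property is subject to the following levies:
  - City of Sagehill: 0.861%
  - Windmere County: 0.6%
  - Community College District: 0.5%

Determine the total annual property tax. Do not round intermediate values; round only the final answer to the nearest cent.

Assessed value = $1,690,300 × 0.855 = $1,445,206.5
City of Sagehill: ($1,445,206.5 − $149,000) × 0.00861 = $1,296,206.5 × 0.00861 = $11,160.337965
Windmere County: $1,445,206.5 × 0.006 = $8,671.239
Community College District: ($1,445,206.5 − $149,000) × 0.005 = $1,296,206.5 × 0.005 = $6,481.0325
Total = $26,312.609465

$26,312.61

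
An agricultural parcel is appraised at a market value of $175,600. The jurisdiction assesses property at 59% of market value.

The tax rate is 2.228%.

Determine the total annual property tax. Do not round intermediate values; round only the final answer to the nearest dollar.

$2,308

Assessed value = $175,600 × 0.59 = $103,604
Tax = $103,604 × 0.02228 = $2,308.29712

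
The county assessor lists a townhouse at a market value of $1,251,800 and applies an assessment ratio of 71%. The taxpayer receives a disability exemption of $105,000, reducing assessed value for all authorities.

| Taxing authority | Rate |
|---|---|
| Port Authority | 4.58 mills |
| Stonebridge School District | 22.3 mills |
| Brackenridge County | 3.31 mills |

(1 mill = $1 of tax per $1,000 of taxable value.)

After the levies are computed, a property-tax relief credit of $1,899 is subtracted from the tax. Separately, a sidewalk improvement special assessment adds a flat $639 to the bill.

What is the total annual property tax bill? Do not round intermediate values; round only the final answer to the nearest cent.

Assessed value = $1,251,800 × 0.71 = $888,778
Taxable value = $888,778 − $105,000 = $783,778
Port Authority: $783,778 × 0.00458 = $3,589.70324
Stonebridge School District: $783,778 × 0.0223 = $17,478.2494
Brackenridge County: $783,778 × 0.00331 = $2,594.30518
Levies subtotal = $23,662.25782
After credit = $23,662.25782 − $1,899 = $21,763.25782
Total = $21,763.25782 + $639 = $22,402.25782

$22,402.26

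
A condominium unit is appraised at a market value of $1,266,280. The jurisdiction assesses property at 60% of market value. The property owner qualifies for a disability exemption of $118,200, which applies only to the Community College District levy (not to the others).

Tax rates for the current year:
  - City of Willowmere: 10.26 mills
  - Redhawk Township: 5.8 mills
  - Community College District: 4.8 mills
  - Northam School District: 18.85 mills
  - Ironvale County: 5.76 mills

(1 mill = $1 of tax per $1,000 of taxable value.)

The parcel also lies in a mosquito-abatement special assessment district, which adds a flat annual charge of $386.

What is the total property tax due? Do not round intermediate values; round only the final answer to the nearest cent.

Assessed value = $1,266,280 × 0.6 = $759,768
City of Willowmere: $759,768 × 0.01026 = $7,795.21968
Redhawk Township: $759,768 × 0.0058 = $4,406.6544
Community College District: ($759,768 − $118,200) × 0.0048 = $641,568 × 0.0048 = $3,079.5264
Northam School District: $759,768 × 0.01885 = $14,321.6268
Ironvale County: $759,768 × 0.00576 = $4,376.26368
Levies subtotal = $33,979.29096
Total = $33,979.29096 + $386 = $34,365.29096

$34,365.29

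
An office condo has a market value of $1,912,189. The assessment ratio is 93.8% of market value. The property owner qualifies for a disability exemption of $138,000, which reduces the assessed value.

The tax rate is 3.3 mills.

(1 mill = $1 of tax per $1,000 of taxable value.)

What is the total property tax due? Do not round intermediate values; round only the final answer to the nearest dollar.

$5,464

Assessed value = $1,912,189 × 0.938 = $1,793,633.282
Taxable value = $1,793,633.282 − $138,000 = $1,655,633.282
Tax = $1,655,633.282 × 0.0033 = $5,463.5898306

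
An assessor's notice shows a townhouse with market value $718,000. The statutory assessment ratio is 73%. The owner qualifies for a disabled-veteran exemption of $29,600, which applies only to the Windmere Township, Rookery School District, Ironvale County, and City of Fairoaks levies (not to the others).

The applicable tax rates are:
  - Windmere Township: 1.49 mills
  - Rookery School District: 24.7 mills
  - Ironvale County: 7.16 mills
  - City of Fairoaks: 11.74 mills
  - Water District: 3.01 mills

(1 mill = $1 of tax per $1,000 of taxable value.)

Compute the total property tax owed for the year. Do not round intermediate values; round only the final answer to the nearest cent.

Assessed value = $718,000 × 0.73 = $524,140
Windmere Township: ($524,140 − $29,600) × 0.00149 = $494,540 × 0.00149 = $736.8646
Rookery School District: ($524,140 − $29,600) × 0.0247 = $494,540 × 0.0247 = $12,215.138
Ironvale County: ($524,140 − $29,600) × 0.00716 = $494,540 × 0.00716 = $3,540.9064
City of Fairoaks: ($524,140 − $29,600) × 0.01174 = $494,540 × 0.01174 = $5,805.8996
Water District: $524,140 × 0.00301 = $1,577.6614
Total = $23,876.47

$23,876.47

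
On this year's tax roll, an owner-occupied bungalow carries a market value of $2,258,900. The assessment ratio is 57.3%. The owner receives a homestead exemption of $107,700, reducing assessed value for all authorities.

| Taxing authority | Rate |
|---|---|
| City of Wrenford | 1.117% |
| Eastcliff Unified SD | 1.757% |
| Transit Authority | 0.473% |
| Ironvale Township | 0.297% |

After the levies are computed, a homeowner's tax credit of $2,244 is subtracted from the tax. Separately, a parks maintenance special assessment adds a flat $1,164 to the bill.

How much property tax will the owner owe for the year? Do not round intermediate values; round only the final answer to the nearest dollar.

$42,162

Assessed value = $2,258,900 × 0.573 = $1,294,349.7
Taxable value = $1,294,349.7 − $107,700 = $1,186,649.7
City of Wrenford: $1,186,649.7 × 0.01117 = $13,254.877149
Eastcliff Unified SD: $1,186,649.7 × 0.01757 = $20,849.435229
Transit Authority: $1,186,649.7 × 0.00473 = $5,612.853081
Ironvale Township: $1,186,649.7 × 0.00297 = $3,524.349609
Levies subtotal = $43,241.515068
After credit = $43,241.515068 − $2,244 = $40,997.515068
Total = $40,997.515068 + $1,164 = $42,161.515068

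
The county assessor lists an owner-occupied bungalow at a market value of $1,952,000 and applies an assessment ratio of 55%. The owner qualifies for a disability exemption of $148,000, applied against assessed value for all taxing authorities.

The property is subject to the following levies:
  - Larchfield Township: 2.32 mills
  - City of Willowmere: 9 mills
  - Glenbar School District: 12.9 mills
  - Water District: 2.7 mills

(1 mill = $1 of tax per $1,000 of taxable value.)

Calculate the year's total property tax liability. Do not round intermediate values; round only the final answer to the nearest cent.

$24,917.15

Assessed value = $1,952,000 × 0.55 = $1,073,600
Taxable value = $1,073,600 − $148,000 = $925,600
Larchfield Township: $925,600 × 0.00232 = $2,147.392
City of Willowmere: $925,600 × 0.009 = $8,330.4
Glenbar School District: $925,600 × 0.0129 = $11,940.24
Water District: $925,600 × 0.0027 = $2,499.12
Total = $2,147.392 + $8,330.4 + $11,940.24 + $2,499.12 = $24,917.152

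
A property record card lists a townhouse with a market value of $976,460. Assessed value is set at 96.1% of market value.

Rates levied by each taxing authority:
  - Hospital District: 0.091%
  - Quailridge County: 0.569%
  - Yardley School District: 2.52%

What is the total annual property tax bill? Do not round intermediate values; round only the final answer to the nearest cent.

Assessed value = $976,460 × 0.961 = $938,378.06
Hospital District: $938,378.06 × 0.00091 = $853.9240346
Quailridge County: $938,378.06 × 0.00569 = $5,339.3711614
Yardley School District: $938,378.06 × 0.0252 = $23,647.127112
Total = $853.9240346 + $5,339.3711614 + $23,647.127112 = $29,840.422308

$29,840.42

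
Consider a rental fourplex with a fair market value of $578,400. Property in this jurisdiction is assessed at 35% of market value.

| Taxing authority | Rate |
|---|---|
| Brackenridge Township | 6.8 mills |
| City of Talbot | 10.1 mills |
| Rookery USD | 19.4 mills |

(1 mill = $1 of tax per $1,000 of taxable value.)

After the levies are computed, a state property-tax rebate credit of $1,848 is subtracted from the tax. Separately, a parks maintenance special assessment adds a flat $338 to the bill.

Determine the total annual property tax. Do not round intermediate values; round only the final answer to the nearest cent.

Assessed value = $578,400 × 0.35 = $202,440
Brackenridge Township: $202,440 × 0.0068 = $1,376.592
City of Talbot: $202,440 × 0.0101 = $2,044.644
Rookery USD: $202,440 × 0.0194 = $3,927.336
Levies subtotal = $7,348.572
After credit = $7,348.572 − $1,848 = $5,500.572
Total = $5,500.572 + $338 = $5,838.572

$5,838.57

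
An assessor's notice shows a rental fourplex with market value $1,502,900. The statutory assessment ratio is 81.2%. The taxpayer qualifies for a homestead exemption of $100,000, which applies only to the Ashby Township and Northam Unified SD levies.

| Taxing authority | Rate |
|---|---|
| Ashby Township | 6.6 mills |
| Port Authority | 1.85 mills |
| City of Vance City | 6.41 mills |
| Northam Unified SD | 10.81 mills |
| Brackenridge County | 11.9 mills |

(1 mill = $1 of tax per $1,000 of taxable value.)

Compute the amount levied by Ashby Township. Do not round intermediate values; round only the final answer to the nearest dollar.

Assessed value = $1,502,900 × 0.812 = $1,220,354.8
Ashby Township taxable value = $1,220,354.8 − $100,000 = $1,120,354.8
Ashby Township levy = $1,120,354.8 × 0.0066 = $7,394.34168

$7,394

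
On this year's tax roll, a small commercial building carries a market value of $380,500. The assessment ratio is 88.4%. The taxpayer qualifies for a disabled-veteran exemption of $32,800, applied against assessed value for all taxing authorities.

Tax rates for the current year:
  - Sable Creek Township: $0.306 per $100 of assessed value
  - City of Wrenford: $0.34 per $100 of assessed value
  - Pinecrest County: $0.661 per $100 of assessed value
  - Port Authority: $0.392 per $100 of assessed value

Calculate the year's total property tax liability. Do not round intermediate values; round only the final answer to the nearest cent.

Assessed value = $380,500 × 0.884 = $336,362
Taxable value = $336,362 − $32,800 = $303,562
Sable Creek Township: $303,562 × 0.00306 = $928.89972
City of Wrenford: $303,562 × 0.0034 = $1,032.1108
Pinecrest County: $303,562 × 0.00661 = $2,006.54482
Port Authority: $303,562 × 0.00392 = $1,189.96304
Total = $928.89972 + $1,032.1108 + $2,006.54482 + $1,189.96304 = $5,157.51838

$5,157.52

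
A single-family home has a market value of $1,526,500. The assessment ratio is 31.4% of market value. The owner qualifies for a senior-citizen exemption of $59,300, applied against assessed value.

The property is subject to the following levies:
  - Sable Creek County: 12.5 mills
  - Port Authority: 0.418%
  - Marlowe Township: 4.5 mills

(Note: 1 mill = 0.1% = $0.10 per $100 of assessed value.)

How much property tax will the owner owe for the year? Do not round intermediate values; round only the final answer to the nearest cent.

$8,896.04

Assessed value = $1,526,500 × 0.314 = $479,321
Taxable value = $479,321 − $59,300 = $420,021
Sable Creek County: $420,021 × 0.0125 = $5,250.2625
Port Authority: $420,021 × 0.00418 = $1,755.68778
Marlowe Township: $420,021 × 0.0045 = $1,890.0945
Total = $8,896.04478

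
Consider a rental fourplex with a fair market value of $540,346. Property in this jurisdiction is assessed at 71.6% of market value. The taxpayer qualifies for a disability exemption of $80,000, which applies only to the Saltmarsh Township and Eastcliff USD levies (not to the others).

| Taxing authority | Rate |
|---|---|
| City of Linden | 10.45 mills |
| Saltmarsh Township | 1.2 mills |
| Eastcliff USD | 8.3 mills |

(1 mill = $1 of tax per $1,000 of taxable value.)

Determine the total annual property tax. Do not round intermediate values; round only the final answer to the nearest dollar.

Assessed value = $540,346 × 0.716 = $386,887.736
City of Linden: $386,887.736 × 0.01045 = $4,042.9768412
Saltmarsh Township: ($386,887.736 − $80,000) × 0.0012 = $306,887.736 × 0.0012 = $368.2652832
Eastcliff USD: ($386,887.736 − $80,000) × 0.0083 = $306,887.736 × 0.0083 = $2,547.1682088
Total = $6,958.4103332

$6,958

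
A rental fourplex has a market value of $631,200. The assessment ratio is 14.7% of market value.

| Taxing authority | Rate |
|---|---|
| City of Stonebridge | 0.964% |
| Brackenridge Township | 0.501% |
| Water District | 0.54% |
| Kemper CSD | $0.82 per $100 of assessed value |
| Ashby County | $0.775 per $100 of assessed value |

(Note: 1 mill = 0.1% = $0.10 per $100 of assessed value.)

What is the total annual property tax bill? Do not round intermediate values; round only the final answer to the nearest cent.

$3,340.31

Assessed value = $631,200 × 0.147 = $92,786.4
City of Stonebridge: $92,786.4 × 0.00964 = $894.460896
Brackenridge Township: $92,786.4 × 0.00501 = $464.859864
Water District: $92,786.4 × 0.0054 = $501.04656
Kemper CSD: $92,786.4 × 0.0082 = $760.84848
Ashby County: $92,786.4 × 0.00775 = $719.0946
Total = $3,340.3104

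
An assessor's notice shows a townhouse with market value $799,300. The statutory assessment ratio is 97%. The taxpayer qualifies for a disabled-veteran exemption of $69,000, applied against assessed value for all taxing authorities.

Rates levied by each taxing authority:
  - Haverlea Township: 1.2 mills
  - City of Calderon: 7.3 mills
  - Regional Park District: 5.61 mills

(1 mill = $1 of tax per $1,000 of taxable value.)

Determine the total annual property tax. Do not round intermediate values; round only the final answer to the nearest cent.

$9,966.19

Assessed value = $799,300 × 0.97 = $775,321
Taxable value = $775,321 − $69,000 = $706,321
Haverlea Township: $706,321 × 0.0012 = $847.5852
City of Calderon: $706,321 × 0.0073 = $5,156.1433
Regional Park District: $706,321 × 0.00561 = $3,962.46081
Total = $847.5852 + $5,156.1433 + $3,962.46081 = $9,966.18931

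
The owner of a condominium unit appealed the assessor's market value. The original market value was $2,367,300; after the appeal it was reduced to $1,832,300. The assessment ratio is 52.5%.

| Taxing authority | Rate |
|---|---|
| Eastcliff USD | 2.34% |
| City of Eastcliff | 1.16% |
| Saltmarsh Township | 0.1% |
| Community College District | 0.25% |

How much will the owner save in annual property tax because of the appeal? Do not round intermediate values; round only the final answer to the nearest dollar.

$10,814

Old assessed value = $2,367,300 × 0.525 = $1,242,832.5
New assessed value = $1,832,300 × 0.525 = $961,957.5
Combined rate = 0.0234 + 0.0116 + 0.001 + 0.0025 = 0.0385
Old tax = $1,242,832.5 × 0.0385 = $47,849.05125
New tax = $961,957.5 × 0.0385 = $37,035.36375
Reduction = $47,849.05125 − $37,035.36375 = $10,813.6875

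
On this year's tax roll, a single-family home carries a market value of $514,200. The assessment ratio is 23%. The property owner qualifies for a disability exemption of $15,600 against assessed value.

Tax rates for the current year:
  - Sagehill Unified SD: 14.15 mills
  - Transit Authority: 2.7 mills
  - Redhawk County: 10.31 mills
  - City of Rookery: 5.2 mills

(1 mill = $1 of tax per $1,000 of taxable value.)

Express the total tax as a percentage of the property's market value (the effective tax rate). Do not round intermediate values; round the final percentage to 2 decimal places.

0.65%

Assessed value = $514,200 × 0.23 = $118,266
Taxable value = $118,266 − $15,600 = $102,666
Sagehill Unified SD: $102,666 × 0.01415 = $1,452.7239
Transit Authority: $102,666 × 0.0027 = $277.1982
Redhawk County: $102,666 × 0.01031 = $1,058.48646
City of Rookery: $102,666 × 0.0052 = $533.8632
Total tax = $3,322.27176
Effective rate = $3,322.27176 ÷ $514,200 = 0.65% of market value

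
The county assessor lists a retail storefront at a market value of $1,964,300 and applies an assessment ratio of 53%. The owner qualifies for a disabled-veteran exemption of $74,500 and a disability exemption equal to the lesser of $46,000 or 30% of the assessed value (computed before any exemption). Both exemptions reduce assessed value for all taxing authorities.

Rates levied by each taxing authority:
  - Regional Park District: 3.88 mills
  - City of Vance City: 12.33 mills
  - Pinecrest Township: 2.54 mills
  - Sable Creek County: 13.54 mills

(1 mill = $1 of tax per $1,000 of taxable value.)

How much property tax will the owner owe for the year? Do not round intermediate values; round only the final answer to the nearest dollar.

Assessed value = $1,964,300 × 0.53 = $1,041,079
Disability exemption = min($46,000, 30% × $1,041,079) = min($46,000, $312,323.7) = $46,000 (dollar cap binds)
Taxable value = $1,041,079 − $74,500 − $46,000 = $920,579
Regional Park District: $920,579 × 0.00388 = $3,571.84652
City of Vance City: $920,579 × 0.01233 = $11,350.73907
Pinecrest Township: $920,579 × 0.00254 = $2,338.27066
Sable Creek County: $920,579 × 0.01354 = $12,464.63966
Total = $29,725.49591

$29,725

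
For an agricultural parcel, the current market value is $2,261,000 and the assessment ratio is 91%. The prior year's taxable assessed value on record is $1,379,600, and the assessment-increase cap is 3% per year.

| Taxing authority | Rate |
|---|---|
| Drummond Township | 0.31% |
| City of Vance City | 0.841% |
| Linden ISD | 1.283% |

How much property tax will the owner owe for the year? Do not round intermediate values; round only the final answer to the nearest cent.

$34,586.85

Uncapped assessed value = $2,261,000 × 0.91 = $2,057,510
Cap limit = $1,379,600 × 1.03 = $1,420,988
Taxable assessed value = min($2,057,510, $1,420,988) = $1,420,988 (cap binds)
Drummond Township: $1,420,988 × 0.0031 = $4,405.0628
City of Vance City: $1,420,988 × 0.00841 = $11,950.50908
Linden ISD: $1,420,988 × 0.01283 = $18,231.27604
Total = $34,586.84792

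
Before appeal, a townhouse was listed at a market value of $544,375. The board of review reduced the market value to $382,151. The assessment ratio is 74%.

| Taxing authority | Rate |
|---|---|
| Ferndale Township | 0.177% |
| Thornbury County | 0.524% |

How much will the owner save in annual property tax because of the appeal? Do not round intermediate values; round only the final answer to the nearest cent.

Old assessed value = $544,375 × 0.74 = $402,837.5
New assessed value = $382,151 × 0.74 = $282,791.74
Combined rate = 0.00177 + 0.00524 = 0.00701
Old tax = $402,837.5 × 0.00701 = $2,823.890875
New tax = $282,791.74 × 0.00701 = $1,982.3700974
Reduction = $2,823.890875 − $1,982.3700974 = $841.5207776

$841.52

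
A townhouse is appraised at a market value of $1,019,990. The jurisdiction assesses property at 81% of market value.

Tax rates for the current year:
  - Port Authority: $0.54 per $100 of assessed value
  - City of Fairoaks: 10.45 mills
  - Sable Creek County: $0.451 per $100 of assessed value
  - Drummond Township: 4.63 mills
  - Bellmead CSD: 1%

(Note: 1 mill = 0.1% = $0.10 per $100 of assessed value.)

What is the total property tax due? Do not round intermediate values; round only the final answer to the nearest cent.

$28,908.45

Assessed value = $1,019,990 × 0.81 = $826,191.9
Port Authority: $826,191.9 × 0.0054 = $4,461.43626
City of Fairoaks: $826,191.9 × 0.01045 = $8,633.705355
Sable Creek County: $826,191.9 × 0.00451 = $3,726.125469
Drummond Township: $826,191.9 × 0.00463 = $3,825.268497
Bellmead CSD: $826,191.9 × 0.01 = $8,261.919
Total = $28,908.454581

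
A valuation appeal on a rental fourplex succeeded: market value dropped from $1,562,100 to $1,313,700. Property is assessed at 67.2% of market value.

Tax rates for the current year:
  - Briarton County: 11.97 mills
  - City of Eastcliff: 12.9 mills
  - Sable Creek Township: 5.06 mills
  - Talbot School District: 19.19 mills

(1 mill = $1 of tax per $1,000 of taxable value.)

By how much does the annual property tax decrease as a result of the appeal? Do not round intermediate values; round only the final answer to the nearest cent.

$8,199.35

Old assessed value = $1,562,100 × 0.672 = $1,049,731.2
New assessed value = $1,313,700 × 0.672 = $882,806.4
Combined rate = 0.01197 + 0.0129 + 0.00506 + 0.01919 = 0.04912
Old tax = $1,049,731.2 × 0.04912 = $51,562.796544
New tax = $882,806.4 × 0.04912 = $43,363.450368
Reduction = $51,562.796544 − $43,363.450368 = $8,199.346176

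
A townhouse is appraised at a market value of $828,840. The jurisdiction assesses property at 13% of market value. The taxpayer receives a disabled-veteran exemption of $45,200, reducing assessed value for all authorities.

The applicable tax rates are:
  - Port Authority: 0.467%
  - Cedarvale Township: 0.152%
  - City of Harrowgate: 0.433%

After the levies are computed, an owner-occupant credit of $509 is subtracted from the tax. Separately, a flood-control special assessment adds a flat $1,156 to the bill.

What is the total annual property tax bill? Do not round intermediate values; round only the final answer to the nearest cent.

$1,305.02

Assessed value = $828,840 × 0.13 = $107,749.2
Taxable value = $107,749.2 − $45,200 = $62,549.2
Port Authority: $62,549.2 × 0.00467 = $292.104764
Cedarvale Township: $62,549.2 × 0.00152 = $95.074784
City of Harrowgate: $62,549.2 × 0.00433 = $270.838036
Levies subtotal = $658.017584
After credit = $658.017584 − $509 = $149.017584
Total = $149.017584 + $1,156 = $1,305.017584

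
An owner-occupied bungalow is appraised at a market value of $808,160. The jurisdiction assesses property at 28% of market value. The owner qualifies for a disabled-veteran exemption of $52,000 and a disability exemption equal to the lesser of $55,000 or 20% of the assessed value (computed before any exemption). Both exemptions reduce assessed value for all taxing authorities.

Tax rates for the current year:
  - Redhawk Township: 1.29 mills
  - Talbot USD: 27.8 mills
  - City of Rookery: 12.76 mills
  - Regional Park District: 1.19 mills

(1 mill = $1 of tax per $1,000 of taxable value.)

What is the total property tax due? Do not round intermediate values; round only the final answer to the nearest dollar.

Assessed value = $808,160 × 0.28 = $226,284.8
Disability exemption = min($55,000, 20% × $226,284.8) = min($55,000, $45,256.96) = $45,256.96 (percentage binds)
Taxable value = $226,284.8 − $52,000 − $45,256.96 = $129,027.84
Redhawk Township: $129,027.84 × 0.00129 = $166.4459136
Talbot USD: $129,027.84 × 0.0278 = $3,586.973952
City of Rookery: $129,027.84 × 0.01276 = $1,646.3952384
Regional Park District: $129,027.84 × 0.00119 = $153.5431296
Total = $5,553.3582336

$5,553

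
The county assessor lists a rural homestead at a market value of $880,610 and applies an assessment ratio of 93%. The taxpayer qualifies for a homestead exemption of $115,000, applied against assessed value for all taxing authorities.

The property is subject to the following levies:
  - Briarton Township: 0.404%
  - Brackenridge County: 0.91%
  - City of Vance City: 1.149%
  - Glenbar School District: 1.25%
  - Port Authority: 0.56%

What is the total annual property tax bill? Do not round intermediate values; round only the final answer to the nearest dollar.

$30,081

Assessed value = $880,610 × 0.93 = $818,967.3
Taxable value = $818,967.3 − $115,000 = $703,967.3
Briarton Township: $703,967.3 × 0.00404 = $2,844.027892
Brackenridge County: $703,967.3 × 0.0091 = $6,406.10243
City of Vance City: $703,967.3 × 0.01149 = $8,088.584277
Glenbar School District: $703,967.3 × 0.0125 = $8,799.59125
Port Authority: $703,967.3 × 0.0056 = $3,942.21688
Total = $2,844.027892 + $6,406.10243 + $8,088.584277 + $8,799.59125 + $3,942.21688 = $30,080.522729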